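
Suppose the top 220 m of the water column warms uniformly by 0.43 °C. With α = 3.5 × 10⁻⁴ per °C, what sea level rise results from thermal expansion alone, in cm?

Δh ≈ 3.31 cm

Δh = αΔT·H = 3.5×10⁻⁴ × 0.43 × 220 = 0.03311 m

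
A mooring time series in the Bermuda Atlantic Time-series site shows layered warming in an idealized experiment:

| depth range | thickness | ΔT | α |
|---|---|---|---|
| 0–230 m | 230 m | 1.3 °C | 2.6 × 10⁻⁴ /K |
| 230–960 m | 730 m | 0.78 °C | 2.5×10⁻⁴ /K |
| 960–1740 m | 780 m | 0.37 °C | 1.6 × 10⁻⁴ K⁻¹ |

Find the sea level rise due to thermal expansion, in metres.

Δh ≈ 0.27 m

230 × 2.6×10⁻⁴ × 1.3 = 0.07774 m
230–960 m: 730 × 2.5×10⁻⁴ × 0.78 = 0.14235 m
780 × 1.6×10⁻⁴ × 0.37 = 0.046176 m
Δh = 0.07774 + 0.14235 + 0.046176 = 0.266266 m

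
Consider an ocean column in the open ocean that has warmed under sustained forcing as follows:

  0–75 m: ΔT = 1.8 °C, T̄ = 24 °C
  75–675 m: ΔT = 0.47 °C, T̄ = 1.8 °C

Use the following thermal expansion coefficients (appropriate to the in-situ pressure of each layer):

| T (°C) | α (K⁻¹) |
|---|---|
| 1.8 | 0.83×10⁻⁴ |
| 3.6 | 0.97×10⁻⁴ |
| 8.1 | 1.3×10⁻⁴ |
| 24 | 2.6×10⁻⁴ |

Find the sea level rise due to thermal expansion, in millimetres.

Layer 1 at 24 °C → α = 2.6×10⁻⁴ K⁻¹
Layer 2 at 1.8 °C → α = 0.83×10⁻⁴ K⁻¹
0–75 m: 1.8 × 2.6×10⁻⁴ × 75 = 0.03510 m
75–675 m: 0.83×10⁻⁴ × 0.47 × 600 = 0.023406 m
Δh = 0.03510 + 0.023406 = 0.058506 m

Δh = 58.5 mm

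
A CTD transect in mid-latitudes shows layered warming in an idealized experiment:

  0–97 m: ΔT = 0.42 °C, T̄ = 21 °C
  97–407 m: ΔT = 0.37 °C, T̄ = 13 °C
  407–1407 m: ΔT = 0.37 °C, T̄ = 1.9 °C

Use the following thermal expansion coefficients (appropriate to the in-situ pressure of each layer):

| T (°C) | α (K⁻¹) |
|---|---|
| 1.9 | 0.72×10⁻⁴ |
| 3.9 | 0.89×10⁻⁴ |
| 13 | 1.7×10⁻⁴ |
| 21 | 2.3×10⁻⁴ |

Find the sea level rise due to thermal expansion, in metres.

Layer 1 at 21 °C → α = 2.3×10⁻⁴ K⁻¹
Layer 2 at 13 °C → α = 1.7×10⁻⁴ K⁻¹
Layer 3 at 1.9 °C → α = 0.72×10⁻⁴ K⁻¹
Layer 1: 97 × 0.42 × 2.3×10⁻⁴ = 0.0093702 m
Layer 2: 0.37 × 1.7×10⁻⁴ × 310 = 0.019499 m
Layer 3: 0.37 × 0.72×10⁻⁴ × 1000 = 0.02664 m
Δh = 0.0093702 + 0.019499 + 0.02664 = 0.0555092 m ≈ 0.056 m

Δh ≈ 0.056 m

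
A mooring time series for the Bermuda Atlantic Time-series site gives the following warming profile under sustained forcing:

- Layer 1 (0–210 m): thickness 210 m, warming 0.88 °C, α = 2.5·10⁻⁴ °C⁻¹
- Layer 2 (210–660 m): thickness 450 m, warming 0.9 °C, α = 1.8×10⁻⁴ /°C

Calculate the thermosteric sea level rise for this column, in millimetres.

Δh = 119 mm

2.5×10⁻⁴ × 210 × 0.88 = 0.04620 m
Layer 2: 450 × 1.8×10⁻⁴ × 0.9 = 0.07290 m
Δh = 0.04620 + 0.07290 = 0.11910 m ≈ 119 mm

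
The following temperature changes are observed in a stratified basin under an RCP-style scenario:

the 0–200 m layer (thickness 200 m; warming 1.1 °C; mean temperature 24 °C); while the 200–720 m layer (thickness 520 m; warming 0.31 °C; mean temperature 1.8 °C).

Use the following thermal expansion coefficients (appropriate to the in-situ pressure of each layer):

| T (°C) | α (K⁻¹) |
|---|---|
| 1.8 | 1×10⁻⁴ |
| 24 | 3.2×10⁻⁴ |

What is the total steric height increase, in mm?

Δh = 86.5 mm

Layer 1 at 24 °C → α = 3.2×10⁻⁴ K⁻¹
Layer 2 at 1.8 °C → α = 1×10⁻⁴ K⁻¹
Layer 1: 1.1 × 200 × 3.2×10⁻⁴ = 0.07040 m
Layer 2: 1×10⁻⁴ × 520 × 0.31 = 0.01612 m
Δh = 0.07040 + 0.01612 = 0.08652 m ≈ 86.5 mm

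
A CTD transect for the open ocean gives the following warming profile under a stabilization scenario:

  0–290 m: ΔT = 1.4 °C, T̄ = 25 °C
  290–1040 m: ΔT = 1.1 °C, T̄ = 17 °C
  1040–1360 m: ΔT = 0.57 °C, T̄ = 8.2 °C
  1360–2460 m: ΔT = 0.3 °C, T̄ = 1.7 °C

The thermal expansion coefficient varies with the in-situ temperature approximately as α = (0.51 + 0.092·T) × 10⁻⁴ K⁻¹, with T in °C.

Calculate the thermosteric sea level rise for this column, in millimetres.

Layer 1: α = (0.51 + 0.092×25)×10⁻⁴ = 2.81×10⁻⁴ K⁻¹
Layer 2: α = (0.51 + 0.092×17)×10⁻⁴ = 2.074×10⁻⁴ K⁻¹
Layer 3: α = (0.51 + 0.092×8.2)×10⁻⁴ = 1.2644×10⁻⁴ K⁻¹
Layer 4: α = (0.51 + 0.092×1.7)×10⁻⁴ = 0.6664×10⁻⁴ K⁻¹
0–290 m: 1.4 × 2.81×10⁻⁴ × 290 = 0.114086 m
Layer 2: 1.1 × 2.074×10⁻⁴ × 750 = 0.171105 m
320 × 0.57 × 1.2644×10⁻⁴ = 0.023062656 m
1360–2460 m: 1100 × 0.6664×10⁻⁴ × 0.3 = 0.0219912 m
Δh = 0.114086 + 0.171105 + 0.023062656 + 0.0219912 = 0.330244856 m ≈ 330 mm

Δh = 330 mm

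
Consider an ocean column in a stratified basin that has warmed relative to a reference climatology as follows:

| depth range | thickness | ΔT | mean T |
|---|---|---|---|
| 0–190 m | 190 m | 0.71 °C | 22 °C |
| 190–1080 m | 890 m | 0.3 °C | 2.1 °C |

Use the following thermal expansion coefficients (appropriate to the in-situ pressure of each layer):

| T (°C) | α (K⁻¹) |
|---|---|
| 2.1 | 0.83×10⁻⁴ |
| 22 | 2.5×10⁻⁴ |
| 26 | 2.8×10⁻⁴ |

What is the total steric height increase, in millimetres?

Layer 1 at 22 °C → α = 2.5×10⁻⁴ K⁻¹
Layer 2 at 2.1 °C → α = 0.83×10⁻⁴ K⁻¹
Layer 1: 190 × 2.5×10⁻⁴ × 0.71 = 0.033725 m
190–1080 m: 890 × 0.83×10⁻⁴ × 0.3 = 0.022161 m
Δh = 0.033725 + 0.022161 = 0.055886 m

Δh = 55.9 mm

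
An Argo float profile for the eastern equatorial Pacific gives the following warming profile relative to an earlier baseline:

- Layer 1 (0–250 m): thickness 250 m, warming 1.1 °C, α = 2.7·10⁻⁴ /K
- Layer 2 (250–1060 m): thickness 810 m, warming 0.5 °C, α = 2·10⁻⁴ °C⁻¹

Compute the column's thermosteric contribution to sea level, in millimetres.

0–250 m: 2.7×10⁻⁴ × 250 × 1.1 = 0.07425 m
Layer 2: 810 × 0.5 × 2×10⁻⁴ = 0.08100 m
Δh = 0.07425 + 0.08100 = 0.15525 m ≈ 155 mm

155 mm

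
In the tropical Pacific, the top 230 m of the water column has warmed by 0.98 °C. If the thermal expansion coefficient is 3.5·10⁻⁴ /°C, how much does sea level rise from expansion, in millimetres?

Δh = αΔT·H = 3.5×10⁻⁴ × 0.98 × 230 = 0.07889 m

Δh = 79 mm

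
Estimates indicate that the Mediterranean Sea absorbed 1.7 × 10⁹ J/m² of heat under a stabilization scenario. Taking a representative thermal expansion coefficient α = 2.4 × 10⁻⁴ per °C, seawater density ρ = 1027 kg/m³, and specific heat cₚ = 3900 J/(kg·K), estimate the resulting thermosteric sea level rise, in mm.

102 mm of thermosteric rise

Δh = αQ/(ρcₚ) = 2.4×10⁻⁴ × 1.7×10⁹ / (1027 × 3900) ≈ 0.10187 m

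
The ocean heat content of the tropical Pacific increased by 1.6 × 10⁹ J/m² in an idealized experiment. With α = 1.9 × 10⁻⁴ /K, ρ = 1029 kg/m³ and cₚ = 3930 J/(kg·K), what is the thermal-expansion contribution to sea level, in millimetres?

Δh = 75.2 mm

Δh = αQ/(ρcₚ) = 1.9×10⁻⁴ × 1.6×10⁹ / (1029 × 3930) ≈ 0.075174 m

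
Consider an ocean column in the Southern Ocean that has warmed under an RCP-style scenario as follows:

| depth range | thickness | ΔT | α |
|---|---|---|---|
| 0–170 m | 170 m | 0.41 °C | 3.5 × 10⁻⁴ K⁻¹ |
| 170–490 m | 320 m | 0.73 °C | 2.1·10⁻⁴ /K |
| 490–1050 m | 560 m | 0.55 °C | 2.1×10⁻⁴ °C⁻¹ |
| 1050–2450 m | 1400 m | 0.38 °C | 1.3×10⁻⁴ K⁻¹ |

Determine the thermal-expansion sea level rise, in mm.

Layer 1: 170 × 3.5×10⁻⁴ × 0.41 = 0.024395 m
0.73 × 2.1×10⁻⁴ × 320 = 0.049056 m
490–1050 m: 2.1×10⁻⁴ × 560 × 0.55 = 0.06468 m
1050–2450 m: 1.3×10⁻⁴ × 0.38 × 1400 = 0.06916 m
Δh = 0.024395 + 0.049056 + 0.06468 + 0.06916 = 0.207291 m

207 mm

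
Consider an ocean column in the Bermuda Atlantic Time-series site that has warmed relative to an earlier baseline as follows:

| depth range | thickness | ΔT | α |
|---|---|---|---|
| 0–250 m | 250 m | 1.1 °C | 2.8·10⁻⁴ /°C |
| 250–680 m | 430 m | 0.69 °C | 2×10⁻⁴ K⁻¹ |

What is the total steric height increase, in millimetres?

136 mm of thermosteric rise

2.8×10⁻⁴ × 1.1 × 250 = 0.07700 m
2×10⁻⁴ × 0.69 × 430 = 0.05934 m
Δh = 0.07700 + 0.05934 = 0.13634 m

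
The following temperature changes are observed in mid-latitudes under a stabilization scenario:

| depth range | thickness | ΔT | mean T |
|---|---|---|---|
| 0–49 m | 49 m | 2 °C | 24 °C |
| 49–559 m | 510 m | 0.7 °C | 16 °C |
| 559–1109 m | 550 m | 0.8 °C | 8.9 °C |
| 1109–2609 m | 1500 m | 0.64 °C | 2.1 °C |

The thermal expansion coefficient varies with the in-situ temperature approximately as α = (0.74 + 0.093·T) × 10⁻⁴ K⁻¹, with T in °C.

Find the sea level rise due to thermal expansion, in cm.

27 cm of thermosteric rise

Layer 1: α = (0.74 + 0.093×24)×10⁻⁴ = 2.972×10⁻⁴ K⁻¹
Layer 2: α = (0.74 + 0.093×16)×10⁻⁴ = 2.228×10⁻⁴ K⁻¹
Layer 3: α = (0.74 + 0.093×8.9)×10⁻⁴ = 1.5677×10⁻⁴ K⁻¹
Layer 4: α = (0.74 + 0.093×2.1)×10⁻⁴ = 0.9353×10⁻⁴ K⁻¹
49 × 2.972×10⁻⁴ × 2 = 0.0291256 m
Layer 2: 2.228×10⁻⁴ × 510 × 0.7 = 0.0795396 m
Layer 3: 0.8 × 550 × 1.5677×10⁻⁴ = 0.0689788 m
1109–2609 m: 0.64 × 0.9353×10⁻⁴ × 1500 = 0.0897888 m
Δh = 0.0291256 + 0.0795396 + 0.0689788 + 0.0897888 = 0.2674328 m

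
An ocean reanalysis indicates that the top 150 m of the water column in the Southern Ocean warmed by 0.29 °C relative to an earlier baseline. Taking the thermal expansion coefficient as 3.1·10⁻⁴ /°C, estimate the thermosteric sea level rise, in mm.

Δh = 13 mm

Δh = αΔT·H = 3.1×10⁻⁴ × 0.29 × 150 = 0.013485 m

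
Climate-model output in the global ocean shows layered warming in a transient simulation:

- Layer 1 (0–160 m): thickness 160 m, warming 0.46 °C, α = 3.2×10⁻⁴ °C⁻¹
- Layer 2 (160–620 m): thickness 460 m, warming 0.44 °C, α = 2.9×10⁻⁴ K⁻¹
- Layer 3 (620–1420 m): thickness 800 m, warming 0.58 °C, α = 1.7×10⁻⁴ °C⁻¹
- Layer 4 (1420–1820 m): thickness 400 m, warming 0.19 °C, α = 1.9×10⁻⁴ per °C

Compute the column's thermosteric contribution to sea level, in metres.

about 0.176 m

160 × 0.46 × 3.2×10⁻⁴ = 0.023552 m
0.44 × 2.9×10⁻⁴ × 460 = 0.058696 m
620–1420 m: 1.7×10⁻⁴ × 0.58 × 800 = 0.07888 m
400 × 0.19 × 1.9×10⁻⁴ = 0.01444 m
Δh = 0.023552 + 0.058696 + 0.07888 + 0.01444 = 0.175568 m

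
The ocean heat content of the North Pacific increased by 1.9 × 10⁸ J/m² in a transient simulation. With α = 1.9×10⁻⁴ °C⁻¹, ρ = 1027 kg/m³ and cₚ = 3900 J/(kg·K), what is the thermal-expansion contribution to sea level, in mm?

9.0 mm of thermosteric rise

Δh = αQ/(ρcₚ) = 1.9×10⁻⁴ × 1.9×10⁸ / (1027 × 3900) ≈ 0.0090131 m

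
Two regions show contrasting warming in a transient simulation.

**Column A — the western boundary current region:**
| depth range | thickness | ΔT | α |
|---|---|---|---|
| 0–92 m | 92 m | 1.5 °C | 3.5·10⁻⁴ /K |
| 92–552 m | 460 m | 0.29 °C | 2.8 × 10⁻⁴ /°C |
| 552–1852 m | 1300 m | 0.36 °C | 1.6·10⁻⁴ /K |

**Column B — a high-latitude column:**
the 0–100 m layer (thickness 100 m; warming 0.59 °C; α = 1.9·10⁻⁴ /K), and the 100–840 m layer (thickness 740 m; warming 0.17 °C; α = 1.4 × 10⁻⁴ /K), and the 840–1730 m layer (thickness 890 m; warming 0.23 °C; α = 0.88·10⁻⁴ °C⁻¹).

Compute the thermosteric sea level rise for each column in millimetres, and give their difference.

A 0–92 m: 1.5 × 3.5×10⁻⁴ × 92 = 0.04830 m
A 92–552 m: 460 × 2.8×10⁻⁴ × 0.29 = 0.037352 m
A Layer 3: 1300 × 0.36 × 1.6×10⁻⁴ = 0.07488 m
A total: 0.160532 m
B 100 × 0.59 × 1.9×10⁻⁴ = 0.01121 m
B Layer 2: 0.17 × 740 × 1.4×10⁻⁴ = 0.017612 m
B Layer 3: 0.88×10⁻⁴ × 890 × 0.23 = 0.0180136 m
B total: 0.0468356 m
Difference: 0.160532 − 0.0468356 = 0.1136964 m

Δh_A ≈ 160 mm, Δh_B ≈ 47 mm; difference ≈ 110 mm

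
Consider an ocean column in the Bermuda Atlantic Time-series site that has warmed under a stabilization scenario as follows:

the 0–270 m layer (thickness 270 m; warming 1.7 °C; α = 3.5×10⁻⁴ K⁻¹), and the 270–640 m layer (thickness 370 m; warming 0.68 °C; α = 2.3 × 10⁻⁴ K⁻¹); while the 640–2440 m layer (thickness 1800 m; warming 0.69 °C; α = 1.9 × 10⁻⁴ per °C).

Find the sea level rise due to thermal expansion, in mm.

about 454 mm

0–270 m: 3.5×10⁻⁴ × 1.7 × 270 = 0.16065 m
Layer 2: 370 × 0.68 × 2.3×10⁻⁴ = 0.057868 m
0.69 × 1.9×10⁻⁴ × 1800 = 0.23598 m
Δh = 0.16065 + 0.057868 + 0.23598 = 0.454498 m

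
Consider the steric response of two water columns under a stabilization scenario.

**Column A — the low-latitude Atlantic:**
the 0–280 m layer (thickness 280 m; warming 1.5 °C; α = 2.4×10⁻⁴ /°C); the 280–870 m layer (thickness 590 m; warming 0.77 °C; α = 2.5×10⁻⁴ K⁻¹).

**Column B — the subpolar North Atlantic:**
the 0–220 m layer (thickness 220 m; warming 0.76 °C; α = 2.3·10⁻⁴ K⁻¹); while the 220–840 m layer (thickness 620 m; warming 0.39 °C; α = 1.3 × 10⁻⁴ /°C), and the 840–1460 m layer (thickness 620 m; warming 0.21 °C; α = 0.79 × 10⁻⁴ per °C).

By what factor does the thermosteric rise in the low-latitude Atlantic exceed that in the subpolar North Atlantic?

a factor of 2.7

A 0–280 m: 1.5 × 2.4×10⁻⁴ × 280 = 0.10080 m
A Layer 2: 2.5×10⁻⁴ × 590 × 0.77 = 0.113575 m
A total: 0.214375 m
B 220 × 0.76 × 2.3×10⁻⁴ = 0.038456 m
B 620 × 0.39 × 1.3×10⁻⁴ = 0.031434 m
B 0.79×10⁻⁴ × 0.21 × 620 = 0.0102858 m
B total: 0.0801758 m
Ratio: 0.214375 / 0.0801758 ≈ 2.674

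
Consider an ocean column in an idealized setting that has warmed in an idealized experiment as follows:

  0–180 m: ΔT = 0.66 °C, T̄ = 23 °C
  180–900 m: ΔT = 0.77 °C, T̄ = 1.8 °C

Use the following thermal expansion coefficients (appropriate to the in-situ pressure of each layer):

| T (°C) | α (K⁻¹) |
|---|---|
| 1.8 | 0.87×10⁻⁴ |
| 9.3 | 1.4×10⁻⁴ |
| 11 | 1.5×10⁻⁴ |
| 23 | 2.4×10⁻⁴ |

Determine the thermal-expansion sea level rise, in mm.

Layer 1 at 23 °C → α = 2.4×10⁻⁴ K⁻¹
Layer 2 at 1.8 °C → α = 0.87×10⁻⁴ K⁻¹
Layer 1: 180 × 0.66 × 2.4×10⁻⁴ = 0.028512 m
180–900 m: 720 × 0.77 × 0.87×10⁻⁴ = 0.0482328 m
Δh = 0.028512 + 0.0482328 = 0.0767448 m

76.7 mm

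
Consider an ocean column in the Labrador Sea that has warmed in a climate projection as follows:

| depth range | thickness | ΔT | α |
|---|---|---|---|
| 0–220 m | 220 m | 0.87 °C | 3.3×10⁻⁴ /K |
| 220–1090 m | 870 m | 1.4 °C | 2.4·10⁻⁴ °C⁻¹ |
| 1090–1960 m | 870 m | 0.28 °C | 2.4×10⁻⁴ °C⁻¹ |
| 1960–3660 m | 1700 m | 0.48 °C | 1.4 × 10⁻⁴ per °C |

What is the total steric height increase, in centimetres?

about 52.8 cm

Layer 1: 220 × 3.3×10⁻⁴ × 0.87 = 0.063162 m
220–1090 m: 1.4 × 2.4×10⁻⁴ × 870 = 0.29232 m
Layer 3: 0.28 × 870 × 2.4×10⁻⁴ = 0.058464 m
1.4×10⁻⁴ × 0.48 × 1700 = 0.11424 m
Δh = 0.063162 + 0.29232 + 0.058464 + 0.11424 = 0.528186 m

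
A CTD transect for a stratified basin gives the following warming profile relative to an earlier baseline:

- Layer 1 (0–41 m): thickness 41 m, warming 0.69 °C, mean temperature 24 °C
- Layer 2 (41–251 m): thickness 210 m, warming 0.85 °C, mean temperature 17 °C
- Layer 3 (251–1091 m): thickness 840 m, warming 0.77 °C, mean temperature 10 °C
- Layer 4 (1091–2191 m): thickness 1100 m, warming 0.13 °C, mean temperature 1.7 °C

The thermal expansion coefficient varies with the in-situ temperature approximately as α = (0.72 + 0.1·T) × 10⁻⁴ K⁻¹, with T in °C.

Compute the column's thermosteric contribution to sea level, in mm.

Layer 1: α = (0.72 + 0.1×24)×10⁻⁴ = 3.12×10⁻⁴ K⁻¹
Layer 2: α = (0.72 + 0.1×17)×10⁻⁴ = 2.42×10⁻⁴ K⁻¹
Layer 3: α = (0.72 + 0.1×10)×10⁻⁴ = 1.72×10⁻⁴ K⁻¹
Layer 4: α = (0.72 + 0.1×1.7)×10⁻⁴ = 0.89×10⁻⁴ K⁻¹
0–41 m: 0.69 × 3.12×10⁻⁴ × 41 = 0.00882648 m
41–251 m: 210 × 2.42×10⁻⁴ × 0.85 = 0.043197 m
0.77 × 840 × 1.72×10⁻⁴ = 0.1112496 m
1091–2191 m: 0.13 × 1100 × 0.89×10⁻⁴ = 0.012727 m
Δh = 0.00882648 + 0.043197 + 0.1112496 + 0.012727 = 0.17600008 m

176 mm of thermosteric rise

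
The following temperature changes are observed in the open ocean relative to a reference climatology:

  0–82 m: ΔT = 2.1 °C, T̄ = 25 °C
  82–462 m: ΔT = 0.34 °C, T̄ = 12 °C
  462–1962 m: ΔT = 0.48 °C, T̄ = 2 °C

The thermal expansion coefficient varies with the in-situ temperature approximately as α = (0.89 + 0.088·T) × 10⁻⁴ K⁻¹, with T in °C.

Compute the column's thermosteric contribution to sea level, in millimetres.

Layer 1: α = (0.89 + 0.088×25)×10⁻⁴ = 3.09×10⁻⁴ K⁻¹
Layer 2: α = (0.89 + 0.088×12)×10⁻⁴ = 1.946×10⁻⁴ K⁻¹
Layer 3: α = (0.89 + 0.088×2)×10⁻⁴ = 1.066×10⁻⁴ K⁻¹
Layer 1: 2.1 × 3.09×10⁻⁴ × 82 = 0.0532098 m
0.34 × 380 × 1.946×10⁻⁴ = 0.02514232 m
462–1962 m: 0.48 × 1.066×10⁻⁴ × 1500 = 0.076752 m
Δh = 0.0532098 + 0.02514232 + 0.076752 = 0.15510412 m ≈ 155 mm

155 mm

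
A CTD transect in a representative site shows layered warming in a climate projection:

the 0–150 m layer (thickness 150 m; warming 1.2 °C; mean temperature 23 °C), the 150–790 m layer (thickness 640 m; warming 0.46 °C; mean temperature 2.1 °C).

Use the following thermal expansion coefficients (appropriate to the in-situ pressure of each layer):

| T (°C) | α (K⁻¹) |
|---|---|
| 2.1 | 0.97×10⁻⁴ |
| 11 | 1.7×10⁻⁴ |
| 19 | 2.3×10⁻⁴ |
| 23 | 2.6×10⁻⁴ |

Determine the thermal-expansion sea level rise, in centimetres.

Layer 1 at 23 °C → α = 2.6×10⁻⁴ K⁻¹
Layer 2 at 2.1 °C → α = 0.97×10⁻⁴ K⁻¹
0–150 m: 1.2 × 2.6×10⁻⁴ × 150 = 0.04680 m
0.46 × 0.97×10⁻⁴ × 640 = 0.0285568 m
Δh = 0.04680 + 0.0285568 = 0.0753568 m ≈ 7.54 cm

7.54 cm of thermosteric rise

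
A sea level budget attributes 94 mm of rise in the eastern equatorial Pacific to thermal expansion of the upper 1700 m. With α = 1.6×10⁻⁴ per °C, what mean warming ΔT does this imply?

about 0.346 °C

ΔT = Δh/(αH) = 0.094 / (1.6×10⁻⁴ × 1700) ≈ 0.3456 °C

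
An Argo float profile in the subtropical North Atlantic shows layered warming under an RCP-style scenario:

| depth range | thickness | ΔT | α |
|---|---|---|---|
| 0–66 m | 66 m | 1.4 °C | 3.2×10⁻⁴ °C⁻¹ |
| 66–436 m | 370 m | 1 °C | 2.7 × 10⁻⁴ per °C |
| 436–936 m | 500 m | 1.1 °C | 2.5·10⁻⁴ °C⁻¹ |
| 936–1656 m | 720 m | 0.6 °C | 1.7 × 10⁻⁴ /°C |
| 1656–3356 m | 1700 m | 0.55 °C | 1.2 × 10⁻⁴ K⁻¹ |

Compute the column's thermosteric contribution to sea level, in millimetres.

Layer 1: 3.2×10⁻⁴ × 66 × 1.4 = 0.029568 m
66–436 m: 2.7×10⁻⁴ × 370 × 1 = 0.09990 m
Layer 3: 2.5×10⁻⁴ × 500 × 1.1 = 0.13750 m
0.6 × 1.7×10⁻⁴ × 720 = 0.07344 m
Layer 5: 0.55 × 1700 × 1.2×10⁻⁴ = 0.11220 m
Δh = 0.029568 + 0.09990 + 0.13750 + 0.07344 + 0.11220 = 0.452608 m

453 mm of thermosteric rise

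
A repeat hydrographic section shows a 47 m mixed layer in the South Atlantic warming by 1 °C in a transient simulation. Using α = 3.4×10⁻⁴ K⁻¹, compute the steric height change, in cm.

about 1.6 cm

Δh = αΔT·H = 3.4×10⁻⁴ × 1 × 47 = 0.01598 m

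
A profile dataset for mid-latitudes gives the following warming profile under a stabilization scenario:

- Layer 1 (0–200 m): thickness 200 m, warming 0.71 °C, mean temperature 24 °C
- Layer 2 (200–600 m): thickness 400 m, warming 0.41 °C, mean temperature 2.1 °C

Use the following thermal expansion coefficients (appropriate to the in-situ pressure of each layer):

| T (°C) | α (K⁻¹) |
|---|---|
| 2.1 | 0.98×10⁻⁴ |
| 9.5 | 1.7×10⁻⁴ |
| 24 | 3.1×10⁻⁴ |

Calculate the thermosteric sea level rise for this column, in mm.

Layer 1 at 24 °C → α = 3.1×10⁻⁴ K⁻¹
Layer 2 at 2.1 °C → α = 0.98×10⁻⁴ K⁻¹
0–200 m: 0.71 × 3.1×10⁻⁴ × 200 = 0.04402 m
Layer 2: 0.41 × 400 × 0.98×10⁻⁴ = 0.016072 m
Δh = 0.04402 + 0.016072 = 0.060092 m

about 60.1 mm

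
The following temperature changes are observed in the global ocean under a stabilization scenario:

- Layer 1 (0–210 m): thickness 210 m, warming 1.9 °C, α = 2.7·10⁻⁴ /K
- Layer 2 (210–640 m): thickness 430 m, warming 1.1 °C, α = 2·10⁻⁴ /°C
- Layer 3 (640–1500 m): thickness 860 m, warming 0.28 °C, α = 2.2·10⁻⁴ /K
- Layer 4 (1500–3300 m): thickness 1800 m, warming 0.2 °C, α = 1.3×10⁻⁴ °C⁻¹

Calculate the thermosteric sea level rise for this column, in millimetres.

1.9 × 2.7×10⁻⁴ × 210 = 0.10773 m
210–640 m: 1.1 × 430 × 2×10⁻⁴ = 0.09460 m
860 × 2.2×10⁻⁴ × 0.28 = 0.052976 m
1500–3300 m: 1.3×10⁻⁴ × 0.2 × 1800 = 0.04680 m
Δh = 0.10773 + 0.09460 + 0.052976 + 0.04680 = 0.302106 m ≈ 302 mm

Δh = 302 mm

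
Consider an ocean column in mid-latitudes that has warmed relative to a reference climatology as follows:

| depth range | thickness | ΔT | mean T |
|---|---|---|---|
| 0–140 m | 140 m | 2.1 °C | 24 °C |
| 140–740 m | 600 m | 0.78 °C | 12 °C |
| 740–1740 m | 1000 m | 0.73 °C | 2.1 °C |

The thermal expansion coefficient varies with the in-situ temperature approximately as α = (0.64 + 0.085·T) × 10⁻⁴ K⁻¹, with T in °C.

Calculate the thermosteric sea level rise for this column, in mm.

216 mm

Layer 1: α = (0.64 + 0.085×24)×10⁻⁴ = 2.68×10⁻⁴ K⁻¹
Layer 2: α = (0.64 + 0.085×12)×10⁻⁴ = 1.66×10⁻⁴ K⁻¹
Layer 3: α = (0.64 + 0.085×2.1)×10⁻⁴ = 0.8185×10⁻⁴ K⁻¹
0–140 m: 140 × 2.68×10⁻⁴ × 2.1 = 0.078792 m
600 × 1.66×10⁻⁴ × 0.78 = 0.077688 m
1000 × 0.73 × 0.8185×10⁻⁴ = 0.0597505 m
Δh = 0.078792 + 0.077688 + 0.0597505 = 0.2162305 m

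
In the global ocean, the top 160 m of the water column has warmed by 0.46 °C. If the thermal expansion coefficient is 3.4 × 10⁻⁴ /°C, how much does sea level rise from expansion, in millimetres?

Δh = αΔT·H = 3.4×10⁻⁴ × 0.46 × 160 = 0.025024 m

about 25 mm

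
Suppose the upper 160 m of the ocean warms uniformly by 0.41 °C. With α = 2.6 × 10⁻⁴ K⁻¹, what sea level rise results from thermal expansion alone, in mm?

Δh = αΔT·H = 2.6×10⁻⁴ × 0.41 × 160 = 0.017056 m

17.1 mm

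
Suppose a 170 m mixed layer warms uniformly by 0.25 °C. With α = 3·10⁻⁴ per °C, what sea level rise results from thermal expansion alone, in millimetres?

Δh = αΔT·H = 3×10⁻⁴ × 0.25 × 170 = 0.01275 m

12.8 mm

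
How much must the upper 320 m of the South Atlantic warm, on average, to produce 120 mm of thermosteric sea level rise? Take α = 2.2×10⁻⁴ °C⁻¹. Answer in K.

ΔT = Δh/(αH) = 0.12 / (2.2×10⁻⁴ × 320) ≈ 1.705 K

1.7 K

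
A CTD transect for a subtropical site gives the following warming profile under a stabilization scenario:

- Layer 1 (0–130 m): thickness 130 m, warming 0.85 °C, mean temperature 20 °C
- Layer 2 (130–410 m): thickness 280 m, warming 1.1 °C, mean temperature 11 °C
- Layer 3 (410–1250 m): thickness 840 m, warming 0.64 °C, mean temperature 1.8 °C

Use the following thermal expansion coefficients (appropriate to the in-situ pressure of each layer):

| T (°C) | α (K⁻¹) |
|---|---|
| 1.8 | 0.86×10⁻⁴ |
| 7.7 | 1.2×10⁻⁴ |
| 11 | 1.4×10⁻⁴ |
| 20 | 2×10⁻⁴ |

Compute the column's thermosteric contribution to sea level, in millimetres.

111 mm of thermosteric rise

Layer 1 at 20 °C → α = 2×10⁻⁴ K⁻¹
Layer 2 at 11 °C → α = 1.4×10⁻⁴ K⁻¹
Layer 3 at 1.8 °C → α = 0.86×10⁻⁴ K⁻¹
130 × 0.85 × 2×10⁻⁴ = 0.02210 m
280 × 1.1 × 1.4×10⁻⁴ = 0.04312 m
840 × 0.86×10⁻⁴ × 0.64 = 0.0462336 m
Δh = 0.02210 + 0.04312 + 0.0462336 = 0.1114536 m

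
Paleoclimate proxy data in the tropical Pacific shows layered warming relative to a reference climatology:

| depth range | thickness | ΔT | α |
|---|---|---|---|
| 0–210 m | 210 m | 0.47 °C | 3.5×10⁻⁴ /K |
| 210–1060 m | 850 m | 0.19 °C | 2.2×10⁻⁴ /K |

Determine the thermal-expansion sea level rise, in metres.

Layer 1: 3.5×10⁻⁴ × 210 × 0.47 = 0.034545 m
Layer 2: 0.19 × 850 × 2.2×10⁻⁴ = 0.03553 m
Δh = 0.034545 + 0.03553 = 0.070075 m ≈ 0.0701 m

Δh ≈ 0.0701 m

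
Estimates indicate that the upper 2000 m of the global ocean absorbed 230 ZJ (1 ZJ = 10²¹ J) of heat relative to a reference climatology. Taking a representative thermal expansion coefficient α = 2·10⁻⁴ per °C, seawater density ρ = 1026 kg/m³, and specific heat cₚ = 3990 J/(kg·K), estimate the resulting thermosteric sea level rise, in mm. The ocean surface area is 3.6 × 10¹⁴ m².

Δh = 31.2 mm

Per unit area: Q = 230×10²¹ / (3.6×10¹⁴) ≈ 6.389×10⁸ J/m²
Δh = αQ/(ρcₚ) = 2×10⁻⁴ × 6.389×10⁸ / (1026 × 3990) ≈ 0.031214 m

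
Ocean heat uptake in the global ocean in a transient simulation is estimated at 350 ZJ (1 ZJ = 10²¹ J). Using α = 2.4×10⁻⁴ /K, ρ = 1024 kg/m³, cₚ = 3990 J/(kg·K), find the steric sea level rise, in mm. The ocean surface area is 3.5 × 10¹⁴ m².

about 59 mm

Per unit area: Q = 350×10²¹ / (3.5×10¹⁴) = 1×10⁹ J/m²
Δh = αQ/(ρcₚ) = 2.4×10⁻⁴ × 1×10⁹ / (1024 × 3990) ≈ 0.058741 m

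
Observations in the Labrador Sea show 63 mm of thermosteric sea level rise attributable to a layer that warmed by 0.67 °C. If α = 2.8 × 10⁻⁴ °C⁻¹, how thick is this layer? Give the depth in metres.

336 m

H = Δh/(αΔT) = 0.063 / (2.8×10⁻⁴ × 0.67) ≈ 335.8 m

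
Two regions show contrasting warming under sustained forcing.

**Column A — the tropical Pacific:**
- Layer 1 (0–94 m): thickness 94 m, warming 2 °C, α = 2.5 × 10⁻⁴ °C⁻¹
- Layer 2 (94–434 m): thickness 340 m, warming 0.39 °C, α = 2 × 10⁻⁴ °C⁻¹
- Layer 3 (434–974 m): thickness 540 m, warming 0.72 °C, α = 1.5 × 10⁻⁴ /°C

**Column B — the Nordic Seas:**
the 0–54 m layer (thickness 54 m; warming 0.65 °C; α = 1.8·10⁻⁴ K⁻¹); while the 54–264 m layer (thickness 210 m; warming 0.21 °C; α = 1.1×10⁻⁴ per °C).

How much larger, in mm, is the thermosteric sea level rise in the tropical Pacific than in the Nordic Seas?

A 2 × 94 × 2.5×10⁻⁴ = 0.04700 m
A 94–434 m: 2×10⁻⁴ × 340 × 0.39 = 0.02652 m
A 1.5×10⁻⁴ × 0.72 × 540 = 0.05832 m
A total: 0.13184 m
B 1.8×10⁻⁴ × 54 × 0.65 = 0.006318 m
B Layer 2: 1.1×10⁻⁴ × 0.21 × 210 = 0.004851 m
B total: 0.011169 m
Difference: 0.13184 − 0.011169 = 0.120671 m

121 mm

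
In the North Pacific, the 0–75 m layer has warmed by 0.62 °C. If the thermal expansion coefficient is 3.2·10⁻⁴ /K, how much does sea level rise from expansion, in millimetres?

15 mm

Δh = αΔT·H = 3.2×10⁻⁴ × 0.62 × 75 = 0.01488 m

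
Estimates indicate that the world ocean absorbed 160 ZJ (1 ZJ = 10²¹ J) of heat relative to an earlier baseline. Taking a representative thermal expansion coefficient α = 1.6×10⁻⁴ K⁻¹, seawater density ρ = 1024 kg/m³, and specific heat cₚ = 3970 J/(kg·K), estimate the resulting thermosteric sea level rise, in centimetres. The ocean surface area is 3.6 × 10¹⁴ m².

about 1.7 cm

Per unit area: Q = 160×10²¹ / (3.6×10¹⁴) ≈ 4.444×10⁸ J/m²
Δh = αQ/(ρcₚ) = 1.6×10⁻⁴ × 4.444×10⁸ / (1024 × 3970) ≈ 0.017491 m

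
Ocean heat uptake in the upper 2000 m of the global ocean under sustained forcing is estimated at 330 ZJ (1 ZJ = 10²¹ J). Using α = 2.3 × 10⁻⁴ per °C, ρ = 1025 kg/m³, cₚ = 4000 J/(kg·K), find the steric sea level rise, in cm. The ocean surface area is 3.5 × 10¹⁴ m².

5.29 cm

Per unit area: Q = 330×10²¹ / (3.5×10¹⁴) ≈ 9.429×10⁸ J/m²
Δh = αQ/(ρcₚ) = 2.3×10⁻⁴ × 9.429×10⁸ / (1025 × 4000) ≈ 0.052894 m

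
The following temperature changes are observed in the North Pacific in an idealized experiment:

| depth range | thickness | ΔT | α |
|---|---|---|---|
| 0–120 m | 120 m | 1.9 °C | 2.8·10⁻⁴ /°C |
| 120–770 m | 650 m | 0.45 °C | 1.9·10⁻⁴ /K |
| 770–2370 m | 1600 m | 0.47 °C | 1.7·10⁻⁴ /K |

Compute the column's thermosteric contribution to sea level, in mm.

120 × 2.8×10⁻⁴ × 1.9 = 0.06384 m
Layer 2: 650 × 1.9×10⁻⁴ × 0.45 = 0.055575 m
Layer 3: 1.7×10⁻⁴ × 1600 × 0.47 = 0.12784 m
Δh = 0.06384 + 0.055575 + 0.12784 = 0.247255 m

Δh ≈ 247 mm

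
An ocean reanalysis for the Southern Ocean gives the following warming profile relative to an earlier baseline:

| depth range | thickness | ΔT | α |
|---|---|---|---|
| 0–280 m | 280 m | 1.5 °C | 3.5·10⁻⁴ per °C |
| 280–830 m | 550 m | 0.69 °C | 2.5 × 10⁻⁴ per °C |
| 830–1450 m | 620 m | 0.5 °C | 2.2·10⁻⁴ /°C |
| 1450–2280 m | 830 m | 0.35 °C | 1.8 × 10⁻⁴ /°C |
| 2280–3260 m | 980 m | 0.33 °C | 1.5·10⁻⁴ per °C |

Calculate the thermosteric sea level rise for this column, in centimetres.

Δh = 41.1 cm

Layer 1: 280 × 1.5 × 3.5×10⁻⁴ = 0.14700 m
0.69 × 550 × 2.5×10⁻⁴ = 0.094875 m
2.2×10⁻⁴ × 620 × 0.5 = 0.06820 m
1450–2280 m: 1.8×10⁻⁴ × 0.35 × 830 = 0.05229 m
2280–3260 m: 980 × 1.5×10⁻⁴ × 0.33 = 0.04851 m
Δh = 0.14700 + 0.094875 + 0.06820 + 0.05229 + 0.04851 = 0.410875 m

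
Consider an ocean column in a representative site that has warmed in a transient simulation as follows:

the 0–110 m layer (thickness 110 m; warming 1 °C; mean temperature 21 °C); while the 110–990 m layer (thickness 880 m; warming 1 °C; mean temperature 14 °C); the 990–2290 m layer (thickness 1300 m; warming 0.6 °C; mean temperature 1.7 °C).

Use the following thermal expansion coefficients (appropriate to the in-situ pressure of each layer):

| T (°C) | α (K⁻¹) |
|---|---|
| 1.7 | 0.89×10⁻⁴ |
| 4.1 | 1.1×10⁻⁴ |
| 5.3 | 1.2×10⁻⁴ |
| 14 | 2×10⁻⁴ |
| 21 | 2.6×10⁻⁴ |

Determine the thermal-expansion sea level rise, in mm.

270 mm

Layer 1 at 21 °C → α = 2.6×10⁻⁴ K⁻¹
Layer 2 at 14 °C → α = 2×10⁻⁴ K⁻¹
Layer 3 at 1.7 °C → α = 0.89×10⁻⁴ K⁻¹
Layer 1: 110 × 1 × 2.6×10⁻⁴ = 0.02860 m
Layer 2: 880 × 2×10⁻⁴ × 1 = 0.17600 m
990–2290 m: 0.89×10⁻⁴ × 1300 × 0.6 = 0.06942 m
Δh = 0.02860 + 0.17600 + 0.06942 = 0.27402 m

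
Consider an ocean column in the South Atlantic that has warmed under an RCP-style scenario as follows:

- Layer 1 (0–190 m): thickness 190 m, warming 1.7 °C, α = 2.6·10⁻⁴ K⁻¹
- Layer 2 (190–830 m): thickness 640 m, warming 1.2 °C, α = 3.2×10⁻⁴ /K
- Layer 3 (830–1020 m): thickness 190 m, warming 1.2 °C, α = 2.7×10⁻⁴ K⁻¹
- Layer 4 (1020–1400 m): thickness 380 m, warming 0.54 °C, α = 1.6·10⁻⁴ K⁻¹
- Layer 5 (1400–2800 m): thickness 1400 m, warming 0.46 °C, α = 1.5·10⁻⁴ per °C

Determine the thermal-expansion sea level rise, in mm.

521 mm

0–190 m: 190 × 1.7 × 2.6×10⁻⁴ = 0.08398 m
3.2×10⁻⁴ × 1.2 × 640 = 0.24576 m
830–1020 m: 1.2 × 2.7×10⁻⁴ × 190 = 0.06156 m
Layer 4: 380 × 0.54 × 1.6×10⁻⁴ = 0.032832 m
Layer 5: 1.5×10⁻⁴ × 1400 × 0.46 = 0.09660 m
Δh = 0.08398 + 0.24576 + 0.06156 + 0.032832 + 0.09660 = 0.520732 m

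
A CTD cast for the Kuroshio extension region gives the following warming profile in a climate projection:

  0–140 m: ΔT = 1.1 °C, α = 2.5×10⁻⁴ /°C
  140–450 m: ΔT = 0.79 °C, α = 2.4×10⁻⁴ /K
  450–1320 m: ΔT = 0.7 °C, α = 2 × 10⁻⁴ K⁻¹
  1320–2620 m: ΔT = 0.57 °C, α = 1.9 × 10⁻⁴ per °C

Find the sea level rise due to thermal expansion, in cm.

Δh = 36.0 cm

0–140 m: 2.5×10⁻⁴ × 1.1 × 140 = 0.03850 m
140–450 m: 310 × 0.79 × 2.4×10⁻⁴ = 0.058776 m
0.7 × 870 × 2×10⁻⁴ = 0.12180 m
1320–2620 m: 1300 × 0.57 × 1.9×10⁻⁴ = 0.14079 m
Δh = 0.03850 + 0.058776 + 0.12180 + 0.14079 = 0.359866 m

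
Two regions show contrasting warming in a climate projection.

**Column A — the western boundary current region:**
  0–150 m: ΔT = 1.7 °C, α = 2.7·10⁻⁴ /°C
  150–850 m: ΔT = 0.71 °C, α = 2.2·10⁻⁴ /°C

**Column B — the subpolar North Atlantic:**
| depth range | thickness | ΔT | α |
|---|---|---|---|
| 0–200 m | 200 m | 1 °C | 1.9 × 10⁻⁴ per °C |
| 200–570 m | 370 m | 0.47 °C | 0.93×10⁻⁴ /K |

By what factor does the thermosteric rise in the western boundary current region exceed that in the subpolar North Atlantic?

A Layer 1: 1.7 × 150 × 2.7×10⁻⁴ = 0.06885 m
A Layer 2: 0.71 × 700 × 2.2×10⁻⁴ = 0.10934 m
A total: 0.17819 m
B 1.9×10⁻⁴ × 1 × 200 = 0.03800 m
B 0.47 × 0.93×10⁻⁴ × 370 = 0.0161727 m
B total: 0.0541727 m
Ratio: 0.17819 / 0.0541727 ≈ 3.289

a factor of 3.29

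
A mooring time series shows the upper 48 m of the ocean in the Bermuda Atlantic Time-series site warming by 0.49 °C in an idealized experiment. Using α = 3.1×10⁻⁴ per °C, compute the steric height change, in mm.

about 7.29 mm

Δh = αΔT·H = 3.1×10⁻⁴ × 0.49 × 48 = 0.0072912 m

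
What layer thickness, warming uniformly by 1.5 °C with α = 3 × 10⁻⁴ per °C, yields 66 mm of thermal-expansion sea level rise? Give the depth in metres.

H = Δh/(αΔT) = 0.066 / (3×10⁻⁴ × 1.5) ≈ 146.7 m

H ≈ 147 m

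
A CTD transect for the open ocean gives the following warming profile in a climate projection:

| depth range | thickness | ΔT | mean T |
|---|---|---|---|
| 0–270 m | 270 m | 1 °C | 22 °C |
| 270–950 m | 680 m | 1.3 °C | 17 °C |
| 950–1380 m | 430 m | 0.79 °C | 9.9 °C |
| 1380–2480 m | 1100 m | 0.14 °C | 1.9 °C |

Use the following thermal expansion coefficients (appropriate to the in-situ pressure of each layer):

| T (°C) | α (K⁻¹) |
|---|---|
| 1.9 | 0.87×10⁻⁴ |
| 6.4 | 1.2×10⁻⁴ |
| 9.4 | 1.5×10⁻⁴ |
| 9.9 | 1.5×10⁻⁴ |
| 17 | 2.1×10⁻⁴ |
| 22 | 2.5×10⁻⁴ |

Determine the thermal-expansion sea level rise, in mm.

about 320 mm

Layer 1 at 22 °C → α = 2.5×10⁻⁴ K⁻¹
Layer 2 at 17 °C → α = 2.1×10⁻⁴ K⁻¹
Layer 3 at 9.9 °C → α = 1.5×10⁻⁴ K⁻¹
Layer 4 at 1.9 °C → α = 0.87×10⁻⁴ K⁻¹
2.5×10⁻⁴ × 1 × 270 = 0.06750 m
Layer 2: 680 × 2.1×10⁻⁴ × 1.3 = 0.18564 m
Layer 3: 0.79 × 1.5×10⁻⁴ × 430 = 0.050955 m
1380–2480 m: 0.14 × 1100 × 0.87×10⁻⁴ = 0.013398 m
Δh = 0.06750 + 0.18564 + 0.050955 + 0.013398 = 0.317493 m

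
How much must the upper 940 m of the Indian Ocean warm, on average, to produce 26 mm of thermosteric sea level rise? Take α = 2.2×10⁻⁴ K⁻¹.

about 0.126 K

ΔT = Δh/(αH) = 0.026 / (2.2×10⁻⁴ × 940) ≈ 0.1257 K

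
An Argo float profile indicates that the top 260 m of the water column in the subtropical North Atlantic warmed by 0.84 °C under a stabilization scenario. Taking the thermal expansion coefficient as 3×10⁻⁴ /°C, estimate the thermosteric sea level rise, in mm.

Δh = 65.5 mm

Δh = αΔT·H = 3×10⁻⁴ × 0.84 × 260 = 0.06552 m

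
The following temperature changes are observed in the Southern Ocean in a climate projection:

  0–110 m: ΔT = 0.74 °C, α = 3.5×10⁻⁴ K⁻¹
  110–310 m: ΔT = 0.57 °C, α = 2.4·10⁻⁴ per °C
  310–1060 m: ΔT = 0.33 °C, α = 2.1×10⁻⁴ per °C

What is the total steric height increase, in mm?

110 × 3.5×10⁻⁴ × 0.74 = 0.02849 m
Layer 2: 0.57 × 200 × 2.4×10⁻⁴ = 0.02736 m
Layer 3: 0.33 × 2.1×10⁻⁴ × 750 = 0.051975 m
Δh = 0.02849 + 0.02736 + 0.051975 = 0.107825 m

110 mm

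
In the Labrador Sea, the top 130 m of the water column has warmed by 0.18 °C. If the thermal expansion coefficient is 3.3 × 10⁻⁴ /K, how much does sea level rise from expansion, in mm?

Δh = 7.72 mm

Δh = αΔT·H = 3.3×10⁻⁴ × 0.18 × 130 = 0.007722 m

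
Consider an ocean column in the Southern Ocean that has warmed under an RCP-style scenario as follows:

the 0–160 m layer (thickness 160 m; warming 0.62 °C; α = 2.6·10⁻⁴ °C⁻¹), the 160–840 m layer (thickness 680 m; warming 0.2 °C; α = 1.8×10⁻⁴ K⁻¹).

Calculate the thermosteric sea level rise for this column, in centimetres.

about 5.0 cm

0–160 m: 0.62 × 2.6×10⁻⁴ × 160 = 0.025792 m
Layer 2: 680 × 0.2 × 1.8×10⁻⁴ = 0.02448 m
Δh = 0.025792 + 0.02448 = 0.050272 m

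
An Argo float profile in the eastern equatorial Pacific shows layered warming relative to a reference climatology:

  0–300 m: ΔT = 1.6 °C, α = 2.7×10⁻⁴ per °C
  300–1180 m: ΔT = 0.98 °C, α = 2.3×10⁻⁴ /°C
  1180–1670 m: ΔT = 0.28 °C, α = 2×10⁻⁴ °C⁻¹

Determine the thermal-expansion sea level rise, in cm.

Δh ≈ 35.5 cm

Layer 1: 1.6 × 2.7×10⁻⁴ × 300 = 0.12960 m
880 × 2.3×10⁻⁴ × 0.98 = 0.198352 m
Layer 3: 490 × 2×10⁻⁴ × 0.28 = 0.02744 m
Δh = 0.12960 + 0.198352 + 0.02744 = 0.355392 m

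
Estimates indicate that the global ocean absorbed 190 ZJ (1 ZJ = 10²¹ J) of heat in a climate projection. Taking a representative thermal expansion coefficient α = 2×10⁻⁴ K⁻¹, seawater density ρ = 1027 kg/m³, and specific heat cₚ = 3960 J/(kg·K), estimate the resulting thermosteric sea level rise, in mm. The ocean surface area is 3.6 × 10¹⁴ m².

Per unit area: Q = 190×10²¹ / (3.6×10¹⁴) ≈ 5.278×10⁸ J/m²
Δh = αQ/(ρcₚ) = 2×10⁻⁴ × 5.278×10⁸ / (1027 × 3960) ≈ 0.025956 m

Δh ≈ 26.0 mm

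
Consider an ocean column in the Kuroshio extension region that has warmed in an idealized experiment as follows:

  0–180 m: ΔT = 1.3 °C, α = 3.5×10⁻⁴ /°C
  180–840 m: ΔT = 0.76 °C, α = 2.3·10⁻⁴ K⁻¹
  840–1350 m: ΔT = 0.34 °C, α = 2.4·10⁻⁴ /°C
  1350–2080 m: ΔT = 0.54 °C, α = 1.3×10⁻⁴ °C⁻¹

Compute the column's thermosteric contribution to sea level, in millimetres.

Layer 1: 3.5×10⁻⁴ × 180 × 1.3 = 0.08190 m
2.3×10⁻⁴ × 660 × 0.76 = 0.115368 m
840–1350 m: 2.4×10⁻⁴ × 510 × 0.34 = 0.041616 m
1350–2080 m: 0.54 × 1.3×10⁻⁴ × 730 = 0.051246 m
Δh = 0.08190 + 0.115368 + 0.041616 + 0.051246 = 0.29013 m

290 mm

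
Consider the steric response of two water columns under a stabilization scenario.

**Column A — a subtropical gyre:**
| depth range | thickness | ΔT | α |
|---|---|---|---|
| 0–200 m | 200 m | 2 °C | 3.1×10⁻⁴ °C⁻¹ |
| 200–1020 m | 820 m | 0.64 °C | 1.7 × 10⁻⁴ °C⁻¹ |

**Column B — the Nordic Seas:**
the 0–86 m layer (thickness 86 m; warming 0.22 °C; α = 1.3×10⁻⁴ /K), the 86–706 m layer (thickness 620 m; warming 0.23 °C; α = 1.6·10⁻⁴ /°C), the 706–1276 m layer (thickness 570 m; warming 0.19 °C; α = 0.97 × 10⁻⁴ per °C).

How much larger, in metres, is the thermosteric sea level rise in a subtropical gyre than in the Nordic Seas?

A Layer 1: 200 × 3.1×10⁻⁴ × 2 = 0.12400 m
A 200–1020 m: 0.64 × 1.7×10⁻⁴ × 820 = 0.089216 m
A total: 0.213216 m
B 86 × 1.3×10⁻⁴ × 0.22 = 0.0024596 m
B Layer 2: 0.23 × 620 × 1.6×10⁻⁴ = 0.022816 m
B 706–1276 m: 0.97×10⁻⁴ × 570 × 0.19 = 0.0105051 m
B total: 0.0357807 m
Difference: 0.213216 − 0.0357807 = 0.1774353 m

0.177 m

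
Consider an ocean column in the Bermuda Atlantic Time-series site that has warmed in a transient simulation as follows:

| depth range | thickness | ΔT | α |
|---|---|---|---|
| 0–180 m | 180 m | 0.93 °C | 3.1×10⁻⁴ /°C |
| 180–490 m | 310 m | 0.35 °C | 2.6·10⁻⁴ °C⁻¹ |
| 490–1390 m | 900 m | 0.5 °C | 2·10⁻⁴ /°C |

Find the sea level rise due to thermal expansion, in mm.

0–180 m: 0.93 × 180 × 3.1×10⁻⁴ = 0.051894 m
310 × 2.6×10⁻⁴ × 0.35 = 0.02821 m
Layer 3: 0.5 × 900 × 2×10⁻⁴ = 0.09000 m
Δh = 0.051894 + 0.02821 + 0.09000 = 0.170104 m

170 mm of thermosteric rise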